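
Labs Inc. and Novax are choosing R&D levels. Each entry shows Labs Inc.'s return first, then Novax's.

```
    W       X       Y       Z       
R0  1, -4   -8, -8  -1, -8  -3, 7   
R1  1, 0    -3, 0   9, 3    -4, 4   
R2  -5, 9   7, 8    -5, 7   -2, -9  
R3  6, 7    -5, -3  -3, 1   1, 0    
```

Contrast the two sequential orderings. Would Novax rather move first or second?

first

If Labs Inc. leads: Novax's best replies are R0→Z, R1→Z, R2→W, R3→W; Labs Inc.'s induced payoffs -3, -4, -5, 6; outcome (R3, W), payoffs (6, 7).
If Novax leads: Labs Inc.'s best replies are W→R3, X→R2, Y→R1, Z→R3; Novax's induced payoffs 7, 8, 3, 0; outcome (R2, X), payoffs (7, 8).
Novax gets 8 moving first and 7 moving second, so Novax prefers to move first.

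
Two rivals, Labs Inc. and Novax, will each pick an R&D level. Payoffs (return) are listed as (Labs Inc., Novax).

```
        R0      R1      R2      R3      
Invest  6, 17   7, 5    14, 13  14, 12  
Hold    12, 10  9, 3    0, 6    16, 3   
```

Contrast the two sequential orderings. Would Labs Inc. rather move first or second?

If Labs Inc. leads: Novax's best replies are Invest→R0, Hold→R0; Labs Inc.'s induced payoffs 6, 12; outcome (Hold, R0), payoffs (12, 10).
If Novax leads: Labs Inc.'s best replies are R0→Hold, R1→Hold, R2→Invest, R3→Hold; Novax's induced payoffs 10, 3, 13, 3; outcome (Invest, R2), payoffs (14, 13).
Labs Inc. gets 12 moving first and 14 moving second, so Labs Inc. prefers to move second.

second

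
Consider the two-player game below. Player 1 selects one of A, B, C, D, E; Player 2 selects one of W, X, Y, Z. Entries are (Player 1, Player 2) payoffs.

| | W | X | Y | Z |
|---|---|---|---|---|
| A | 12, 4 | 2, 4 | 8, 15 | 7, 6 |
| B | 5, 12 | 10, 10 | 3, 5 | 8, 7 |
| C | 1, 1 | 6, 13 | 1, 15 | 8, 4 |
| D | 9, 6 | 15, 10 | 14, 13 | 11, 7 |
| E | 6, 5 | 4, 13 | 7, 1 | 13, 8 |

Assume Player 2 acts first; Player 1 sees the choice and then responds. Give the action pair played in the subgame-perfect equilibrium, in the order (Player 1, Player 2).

(D, Y)

Work backward from Player 1's decision.
- W → Player 1 plays A (best of 12, 5, 1, 9, 6); Player 2 gets 4.
- X → Player 1 plays D (best of 2, 10, 6, 15, 4); Player 2 gets 10.
- Y → Player 1 plays D (best of 8, 3, 1, 14, 7); Player 2 gets 13.
- Z → Player 1 plays E (best of 7, 8, 8, 11, 13); Player 2 gets 8.
Among 4, 10, 13, 8, the best is 13 at Y. Subgame-perfect outcome: (D, Y) with payoffs (14, 13).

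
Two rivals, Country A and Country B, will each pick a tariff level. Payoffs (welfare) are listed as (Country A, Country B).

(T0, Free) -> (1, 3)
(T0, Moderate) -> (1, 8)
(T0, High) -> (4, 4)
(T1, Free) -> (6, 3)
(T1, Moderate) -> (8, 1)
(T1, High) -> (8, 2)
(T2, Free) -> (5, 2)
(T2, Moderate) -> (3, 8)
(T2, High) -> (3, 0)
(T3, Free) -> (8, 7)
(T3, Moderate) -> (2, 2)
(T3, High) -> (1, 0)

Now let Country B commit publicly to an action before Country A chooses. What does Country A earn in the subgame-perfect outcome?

8

Work backward from Country A's decision.
- Free: BR = T3, leader payoff 7.
- Moderate: BR = T1, leader payoff 1.
- High: BR = T1, leader payoff 2.
Country B's induced payoffs are 7, 1, 2, so Country B commits to Free. Subgame-perfect outcome: (T3, Free) with payoffs (8, 7).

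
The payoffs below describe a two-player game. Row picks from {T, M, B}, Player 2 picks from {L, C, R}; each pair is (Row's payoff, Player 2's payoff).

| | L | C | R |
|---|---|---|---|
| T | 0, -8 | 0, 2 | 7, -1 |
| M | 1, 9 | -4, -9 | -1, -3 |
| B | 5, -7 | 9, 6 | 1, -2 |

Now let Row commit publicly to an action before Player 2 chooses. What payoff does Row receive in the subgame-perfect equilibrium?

Work backward from Player 2's decision.
- T: BR = C, leader payoff 0.
- M: BR = L, leader payoff 1.
- B: BR = C, leader payoff 9.
Maximizing over 0, 1, 9, Row chooses B. Subgame-perfect outcome: (B, C) with payoffs (9, 6).

9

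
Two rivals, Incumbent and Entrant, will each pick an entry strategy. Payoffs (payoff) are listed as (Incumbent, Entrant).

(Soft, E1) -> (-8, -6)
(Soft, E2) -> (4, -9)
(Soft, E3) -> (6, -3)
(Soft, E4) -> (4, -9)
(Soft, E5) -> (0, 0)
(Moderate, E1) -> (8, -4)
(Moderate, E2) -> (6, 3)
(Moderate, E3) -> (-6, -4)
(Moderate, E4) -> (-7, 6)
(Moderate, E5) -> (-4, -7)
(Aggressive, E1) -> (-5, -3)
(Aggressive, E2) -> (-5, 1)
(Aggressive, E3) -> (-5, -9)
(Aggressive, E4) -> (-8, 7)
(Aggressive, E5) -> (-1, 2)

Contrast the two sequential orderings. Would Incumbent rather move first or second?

second

If Incumbent leads: Entrant's best replies are Soft→E5, Moderate→E4, Aggressive→E4; Incumbent's induced payoffs 0, -7, -8; outcome (Soft, E5), payoffs (0, 0).
If Entrant leads: Incumbent's best replies are E1→Moderate, E2→Moderate, E3→Soft, E4→Soft, E5→Soft; Entrant's induced payoffs -4, 3, -3, -9, 0; outcome (Moderate, E2), payoffs (6, 3).
Incumbent gets 0 moving first and 6 moving second, so Incumbent prefers to move second.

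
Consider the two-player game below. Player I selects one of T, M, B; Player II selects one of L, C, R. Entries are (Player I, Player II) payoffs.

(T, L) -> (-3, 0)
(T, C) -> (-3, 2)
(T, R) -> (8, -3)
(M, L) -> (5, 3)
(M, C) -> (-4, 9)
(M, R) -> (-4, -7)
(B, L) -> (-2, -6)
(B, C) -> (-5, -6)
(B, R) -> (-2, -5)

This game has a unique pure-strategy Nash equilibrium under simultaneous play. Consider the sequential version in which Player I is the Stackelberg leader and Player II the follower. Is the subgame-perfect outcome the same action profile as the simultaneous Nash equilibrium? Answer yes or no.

no

Backward induction with Player I moving first.
- T → Player II plays C (best of 0, 2, -3); Player I gets -3.
- M → Player II plays C (best of 3, 9, -7); Player I gets -4.
- B → Player II plays R (best of -6, -6, -5); Player I gets -2.
Player I's induced payoffs are -3, -4, -2, so Player I commits to B. Subgame-perfect outcome: (B, R) with payoffs (-2, -5).
Now find the simultaneous Nash equilibrium.
Player I's best replies: L→M; C→T; R→T.
Player II's best replies: T→C; M→C; B→R.
The unique mutual best reply is (T, C), giving (-3, 2).
Sequential outcome (B, R) differs from the Nash profile (T, C).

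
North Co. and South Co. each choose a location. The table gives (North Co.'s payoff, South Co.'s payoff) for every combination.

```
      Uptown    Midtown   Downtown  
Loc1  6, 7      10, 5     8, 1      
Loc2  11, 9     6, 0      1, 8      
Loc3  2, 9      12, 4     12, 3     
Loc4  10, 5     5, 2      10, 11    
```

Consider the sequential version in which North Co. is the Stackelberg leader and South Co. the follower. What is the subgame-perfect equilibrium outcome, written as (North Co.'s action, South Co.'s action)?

Solve by backward induction (North Co. leads).
- Loc1 → South Co. plays Uptown (best of 7, 5, 1); North Co. gets 6.
- Loc2 → South Co. plays Uptown (best of 9, 0, 8); North Co. gets 11.
- Loc3 → South Co. plays Uptown (best of 9, 4, 3); North Co. gets 2.
- Loc4 → South Co. plays Downtown (best of 5, 2, 11); North Co. gets 10.
North Co.'s induced payoffs are 6, 11, 2, 10, so North Co. commits to Loc2. Subgame-perfect outcome: (Loc2, Uptown) with payoffs (11, 9).

(Loc2, Uptown)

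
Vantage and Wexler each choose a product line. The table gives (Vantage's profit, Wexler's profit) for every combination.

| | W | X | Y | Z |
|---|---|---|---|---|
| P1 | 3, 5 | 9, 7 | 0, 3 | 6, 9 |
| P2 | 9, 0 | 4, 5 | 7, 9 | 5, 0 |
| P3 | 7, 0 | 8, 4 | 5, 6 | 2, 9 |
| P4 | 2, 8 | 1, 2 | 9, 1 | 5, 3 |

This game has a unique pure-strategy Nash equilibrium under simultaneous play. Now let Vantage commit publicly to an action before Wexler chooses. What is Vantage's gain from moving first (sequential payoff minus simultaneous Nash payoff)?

1

Wexler best-responds to each possible Vantage move:
- P1 → Wexler plays Z (best of 5, 7, 3, 9); Vantage gets 6.
- P2 → Wexler plays Y (best of 0, 5, 9, 0); Vantage gets 7.
- P3 → Wexler plays Z (best of 0, 4, 6, 9); Vantage gets 2.
- P4 → Wexler plays W (best of 8, 2, 1, 3); Vantage gets 2.
Vantage's induced payoffs are 6, 7, 2, 2, so Vantage commits to P2. Subgame-perfect outcome: (P2, Y) with payoffs (7, 9).
Now find the simultaneous Nash equilibrium.
Vantage's best replies: W→P2; X→P1; Y→P4; Z→P1.
Wexler's best replies: P1→Z; P2→Y; P3→Z; P4→W.
The unique mutual best reply is (P1, Z), giving (6, 9).
Vantage's commitment gain: 7 − 6 = 1.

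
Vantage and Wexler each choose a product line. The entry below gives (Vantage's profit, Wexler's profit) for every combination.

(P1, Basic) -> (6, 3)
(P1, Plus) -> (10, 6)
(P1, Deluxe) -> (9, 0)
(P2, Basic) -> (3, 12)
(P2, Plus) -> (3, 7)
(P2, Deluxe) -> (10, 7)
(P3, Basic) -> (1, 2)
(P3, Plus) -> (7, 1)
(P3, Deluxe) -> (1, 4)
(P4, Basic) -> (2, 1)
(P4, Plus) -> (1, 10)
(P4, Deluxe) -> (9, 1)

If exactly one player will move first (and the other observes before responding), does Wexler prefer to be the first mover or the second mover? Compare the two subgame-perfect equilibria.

If Vantage leads: Wexler's best replies are P1→Plus, P2→Basic, P3→Deluxe, P4→Plus; Vantage's induced payoffs 10, 3, 1, 1; outcome (P1, Plus), payoffs (10, 6).
If Wexler leads: Vantage's best replies are Basic→P1, Plus→P1, Deluxe→P2; Wexler's induced payoffs 3, 6, 7; outcome (P2, Deluxe), payoffs (10, 7).
Wexler gets 7 moving first and 6 moving second, so Wexler prefers to move first.

first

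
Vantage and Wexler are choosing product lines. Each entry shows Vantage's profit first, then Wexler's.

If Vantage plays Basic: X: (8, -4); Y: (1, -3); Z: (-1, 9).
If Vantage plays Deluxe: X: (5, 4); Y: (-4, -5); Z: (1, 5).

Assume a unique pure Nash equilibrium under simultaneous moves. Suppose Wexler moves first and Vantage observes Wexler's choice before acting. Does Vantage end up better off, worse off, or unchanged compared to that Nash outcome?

Work backward from Vantage's decision.
- X: BR = Basic, leader payoff -4.
- Y: BR = Basic, leader payoff -3.
- Z: BR = Deluxe, leader payoff 5.
Wexler's induced payoffs are -4, -3, 5, so Wexler commits to Z. Subgame-perfect outcome: (Deluxe, Z) with payoffs (1, 5).
Under simultaneous play:
Vantage's best replies: X→Basic; Y→Basic; Z→Deluxe.
Wexler's best replies: Basic→Z; Deluxe→Z.
The unique mutual best reply is (Deluxe, Z), giving (1, 5).
Vantage earns 1 sequentially versus 1 at the Nash outcome: unchanged.

unchanged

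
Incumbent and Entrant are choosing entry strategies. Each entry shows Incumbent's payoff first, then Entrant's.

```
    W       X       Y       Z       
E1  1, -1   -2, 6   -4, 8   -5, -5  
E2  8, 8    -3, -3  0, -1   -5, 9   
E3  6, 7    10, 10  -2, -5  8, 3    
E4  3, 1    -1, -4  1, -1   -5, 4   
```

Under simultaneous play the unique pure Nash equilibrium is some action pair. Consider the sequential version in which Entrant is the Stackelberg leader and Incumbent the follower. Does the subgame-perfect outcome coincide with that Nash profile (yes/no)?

Backward induction with Entrant moving first.
- W: Incumbent compares 1, 8, 6, 3 and picks E2; Entrant would get 8.
- X: Incumbent compares -2, -3, 10, -1 and picks E3; Entrant would get 10.
- Y: Incumbent compares -4, 0, -2, 1 and picks E4; Entrant would get -1.
- Z: Incumbent compares -5, -5, 8, -5 and picks E3; Entrant would get 3.
Entrant's induced payoffs are 8, 10, -1, 3, so Entrant commits to X. Subgame-perfect outcome: (E3, X) with payoffs (10, 10).
Now find the simultaneous Nash equilibrium.
Incumbent's best replies: W→E2; X→E3; Y→E4; Z→E3.
Entrant's best replies: E1→Y; E2→Z; E3→X; E4→Z.
Only (E3, X) has each player best-responding; Nash payoffs (10, 10).
Sequential outcome (E3, X) coincides with the Nash profile (E3, X).

yes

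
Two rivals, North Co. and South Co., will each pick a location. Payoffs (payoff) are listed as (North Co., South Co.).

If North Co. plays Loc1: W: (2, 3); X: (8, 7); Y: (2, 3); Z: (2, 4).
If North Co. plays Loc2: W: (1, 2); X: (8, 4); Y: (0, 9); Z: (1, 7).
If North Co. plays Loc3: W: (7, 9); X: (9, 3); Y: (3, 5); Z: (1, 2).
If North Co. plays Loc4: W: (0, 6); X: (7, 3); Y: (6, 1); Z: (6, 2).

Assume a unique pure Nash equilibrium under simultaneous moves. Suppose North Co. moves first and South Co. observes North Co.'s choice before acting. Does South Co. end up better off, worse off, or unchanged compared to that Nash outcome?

Work backward from South Co.'s decision.
- Loc1: BR = X, leader payoff 8.
- Loc2: BR = Y, leader payoff 0.
- Loc3: BR = W, leader payoff 7.
- Loc4: BR = W, leader payoff 0.
Among 8, 0, 7, 0, the best is 8 at Loc1. Subgame-perfect outcome: (Loc1, X) with payoffs (8, 7).
Under simultaneous play:
North Co.'s best replies: W→Loc3; X→Loc3; Y→Loc4; Z→Loc4.
South Co.'s best replies: Loc1→X; Loc2→Y; Loc3→W; Loc4→W.
The unique mutual best reply is (Loc3, W), giving (7, 9).
South Co. earns 7 sequentially versus 9 at the Nash outcome: worse off.

worse off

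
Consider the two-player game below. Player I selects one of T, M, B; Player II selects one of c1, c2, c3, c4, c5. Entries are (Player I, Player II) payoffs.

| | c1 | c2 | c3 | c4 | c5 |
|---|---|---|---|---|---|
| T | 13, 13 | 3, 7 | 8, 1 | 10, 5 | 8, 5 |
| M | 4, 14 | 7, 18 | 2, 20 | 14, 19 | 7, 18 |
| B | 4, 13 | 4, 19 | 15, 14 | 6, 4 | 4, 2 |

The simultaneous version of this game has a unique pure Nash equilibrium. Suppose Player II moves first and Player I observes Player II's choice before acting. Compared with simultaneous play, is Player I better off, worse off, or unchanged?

better off

Backward induction with Player II moving first.
- c1 → Player I plays T (best of 13, 4, 4); Player II gets 13.
- c2 → Player I plays M (best of 3, 7, 4); Player II gets 18.
- c3 → Player I plays B (best of 8, 2, 15); Player II gets 14.
- c4 → Player I plays M (best of 10, 14, 6); Player II gets 19.
- c5 → Player I plays T (best of 8, 7, 4); Player II gets 5.
Among 13, 18, 14, 19, 5, the best is 19 at c4. Subgame-perfect outcome: (M, c4) with payoffs (14, 19).
Now find the simultaneous Nash equilibrium.
Player I's best replies: c1→T; c2→M; c3→B; c4→M; c5→T.
Player II's best replies: T→c1; M→c3; B→c2.
Only (T, c1) has each player best-responding; Nash payoffs (13, 13).
Player I earns 14 sequentially versus 13 at the Nash outcome: better off.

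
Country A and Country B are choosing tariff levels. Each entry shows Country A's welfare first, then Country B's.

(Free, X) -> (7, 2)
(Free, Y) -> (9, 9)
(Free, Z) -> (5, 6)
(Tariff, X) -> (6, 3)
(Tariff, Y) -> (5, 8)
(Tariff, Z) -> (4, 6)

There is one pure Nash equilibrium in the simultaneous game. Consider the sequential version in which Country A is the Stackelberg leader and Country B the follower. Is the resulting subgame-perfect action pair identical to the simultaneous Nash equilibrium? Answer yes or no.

yes

Work backward from Country B's decision.
- Free: Country B compares 2, 9, 6 and picks Y; Country A would get 9.
- Tariff: Country B compares 3, 8, 6 and picks Y; Country A would get 5.
Maximizing over 9, 5, Country A chooses Free. Subgame-perfect outcome: (Free, Y) with payoffs (9, 9).
Under simultaneous play:
Country A's best replies: X→Free; Y→Free; Z→Free.
Country B's best replies: Free→Y; Tariff→Y.
The unique mutual best reply is (Free, Y), giving (9, 9).
Sequential outcome (Free, Y) coincides with the Nash profile (Free, Y).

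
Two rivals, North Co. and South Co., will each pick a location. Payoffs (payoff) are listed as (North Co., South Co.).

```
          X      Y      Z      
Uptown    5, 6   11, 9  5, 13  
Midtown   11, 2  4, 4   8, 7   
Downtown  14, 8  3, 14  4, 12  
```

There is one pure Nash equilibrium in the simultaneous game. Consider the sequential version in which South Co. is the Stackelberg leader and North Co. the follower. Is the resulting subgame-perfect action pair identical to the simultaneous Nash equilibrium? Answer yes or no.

North Co. best-responds to each possible South Co. move:
- X → North Co. plays Downtown (best of 5, 11, 14); South Co. gets 8.
- Y → North Co. plays Uptown (best of 11, 4, 3); South Co. gets 9.
- Z → North Co. plays Midtown (best of 5, 8, 4); South Co. gets 7.
Among 8, 9, 7, the best is 9 at Y. Subgame-perfect outcome: (Uptown, Y) with payoffs (11, 9).
For the simultaneous game, intersect best replies.
North Co.'s best replies: X→Downtown; Y→Uptown; Z→Midtown.
South Co.'s best replies: Uptown→Z; Midtown→Z; Downtown→Y.
Only (Midtown, Z) has each player best-responding; Nash payoffs (8, 7).
Sequential outcome (Uptown, Y) differs from the Nash profile (Midtown, Z).

no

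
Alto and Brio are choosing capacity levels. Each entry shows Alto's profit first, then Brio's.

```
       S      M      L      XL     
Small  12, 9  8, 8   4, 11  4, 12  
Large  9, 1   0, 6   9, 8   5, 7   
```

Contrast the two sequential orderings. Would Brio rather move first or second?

If Alto leads: Brio's best replies are Small→XL, Large→L; Alto's induced payoffs 4, 9; outcome (Large, L), payoffs (9, 8).
If Brio leads: Alto's best replies are S→Small, M→Small, L→Large, XL→Large; Brio's induced payoffs 9, 8, 8, 7; outcome (Small, S), payoffs (12, 9).
Brio gets 9 moving first and 8 moving second, so Brio prefers to move first.

first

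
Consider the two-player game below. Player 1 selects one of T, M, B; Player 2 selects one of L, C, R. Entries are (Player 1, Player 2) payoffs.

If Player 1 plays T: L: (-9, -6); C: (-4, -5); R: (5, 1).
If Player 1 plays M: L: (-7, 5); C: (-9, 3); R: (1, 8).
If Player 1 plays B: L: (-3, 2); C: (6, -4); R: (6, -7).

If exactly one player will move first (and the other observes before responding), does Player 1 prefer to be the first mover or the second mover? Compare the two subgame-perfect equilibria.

If Player 1 leads: Player 2's best replies are T→R, M→R, B→L; Player 1's induced payoffs 5, 1, -3; outcome (T, R), payoffs (5, 1).
If Player 2 leads: Player 1's best replies are L→B, C→B, R→B; Player 2's induced payoffs 2, -4, -7; outcome (B, L), payoffs (-3, 2).
Player 1 gets 5 moving first and -3 moving second, so Player 1 prefers to move first.

first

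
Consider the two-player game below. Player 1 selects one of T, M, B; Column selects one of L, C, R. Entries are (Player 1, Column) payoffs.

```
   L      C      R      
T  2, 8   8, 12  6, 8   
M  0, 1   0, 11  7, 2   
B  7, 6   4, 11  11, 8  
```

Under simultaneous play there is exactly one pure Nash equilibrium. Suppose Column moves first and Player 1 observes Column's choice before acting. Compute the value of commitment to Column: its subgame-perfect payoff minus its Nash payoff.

0

Solve by backward induction (Column leads).
- L: BR = B, leader payoff 6.
- C: BR = T, leader payoff 12.
- R: BR = B, leader payoff 8.
Column's induced payoffs are 6, 12, 8, so Column commits to C. Subgame-perfect outcome: (T, C) with payoffs (8, 12).
Under simultaneous play:
Player 1's best replies: L→B; C→T; R→B.
Column's best replies: T→C; M→C; B→C.
Only (T, C) has each player best-responding; Nash payoffs (8, 12).
Column's commitment gain: 12 − 12 = 0.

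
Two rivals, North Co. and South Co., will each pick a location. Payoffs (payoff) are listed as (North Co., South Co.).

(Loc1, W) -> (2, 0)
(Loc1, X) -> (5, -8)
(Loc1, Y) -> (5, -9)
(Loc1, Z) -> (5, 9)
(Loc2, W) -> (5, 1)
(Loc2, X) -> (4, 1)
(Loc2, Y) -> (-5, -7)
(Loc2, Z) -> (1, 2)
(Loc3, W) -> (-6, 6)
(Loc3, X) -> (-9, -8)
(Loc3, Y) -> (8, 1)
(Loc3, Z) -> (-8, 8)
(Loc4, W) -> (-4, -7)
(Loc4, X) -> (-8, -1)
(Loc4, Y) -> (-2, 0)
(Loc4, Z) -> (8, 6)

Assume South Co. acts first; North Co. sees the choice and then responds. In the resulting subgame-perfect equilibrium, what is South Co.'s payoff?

Backward induction with South Co. moving first.
- W → North Co. plays Loc2 (best of 2, 5, -6, -4); South Co. gets 1.
- X → North Co. plays Loc1 (best of 5, 4, -9, -8); South Co. gets -8.
- Y → North Co. plays Loc3 (best of 5, -5, 8, -2); South Co. gets 1.
- Z → North Co. plays Loc4 (best of 5, 1, -8, 8); South Co. gets 6.
Among 1, -8, 1, 6, the best is 6 at Z. Subgame-perfect outcome: (Loc4, Z) with payoffs (8, 6).

6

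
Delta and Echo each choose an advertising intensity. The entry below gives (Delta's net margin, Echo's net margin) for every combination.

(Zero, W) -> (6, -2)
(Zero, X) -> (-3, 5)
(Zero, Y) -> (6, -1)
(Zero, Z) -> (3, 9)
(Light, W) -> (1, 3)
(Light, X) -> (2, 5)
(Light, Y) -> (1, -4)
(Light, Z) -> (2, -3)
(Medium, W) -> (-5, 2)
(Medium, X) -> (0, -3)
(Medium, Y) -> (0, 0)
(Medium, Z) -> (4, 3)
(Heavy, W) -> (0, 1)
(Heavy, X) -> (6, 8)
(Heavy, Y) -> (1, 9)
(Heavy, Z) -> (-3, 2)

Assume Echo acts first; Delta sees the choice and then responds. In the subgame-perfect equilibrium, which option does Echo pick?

Delta best-responds to each possible Echo move:
- W → Delta plays Zero (best of 6, 1, -5, 0); Echo gets -2.
- X → Delta plays Heavy (best of -3, 2, 0, 6); Echo gets 8.
- Y → Delta plays Zero (best of 6, 1, 0, 1); Echo gets -1.
- Z → Delta plays Medium (best of 3, 2, 4, -3); Echo gets 3.
Maximizing over -2, 8, -1, 3, Echo chooses X. Subgame-perfect outcome: (Heavy, X) with payoffs (6, 8).

X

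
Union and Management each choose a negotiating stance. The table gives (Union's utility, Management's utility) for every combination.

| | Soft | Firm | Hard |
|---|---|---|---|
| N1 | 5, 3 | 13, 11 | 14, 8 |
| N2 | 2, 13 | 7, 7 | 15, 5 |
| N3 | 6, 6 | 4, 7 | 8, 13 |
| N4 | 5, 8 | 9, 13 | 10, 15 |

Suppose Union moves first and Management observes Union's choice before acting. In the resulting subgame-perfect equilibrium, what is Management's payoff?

11

Work backward from Management's decision.
- N1 → Management plays Firm (best of 3, 11, 8); Union gets 13.
- N2 → Management plays Soft (best of 13, 7, 5); Union gets 2.
- N3 → Management plays Hard (best of 6, 7, 13); Union gets 8.
- N4 → Management plays Hard (best of 8, 13, 15); Union gets 10.
Maximizing over 13, 2, 8, 10, Union chooses N1. Subgame-perfect outcome: (N1, Firm) with payoffs (13, 11).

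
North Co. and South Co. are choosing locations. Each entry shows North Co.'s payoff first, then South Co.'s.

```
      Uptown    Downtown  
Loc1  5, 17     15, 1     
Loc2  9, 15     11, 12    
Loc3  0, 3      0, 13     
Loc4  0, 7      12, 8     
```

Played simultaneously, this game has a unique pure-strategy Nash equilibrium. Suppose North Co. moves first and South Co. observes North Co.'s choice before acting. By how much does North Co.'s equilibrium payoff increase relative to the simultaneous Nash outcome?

Backward induction with North Co. moving first.
- Loc1: South Co. compares 17, 1 and picks Uptown; North Co. would get 5.
- Loc2: South Co. compares 15, 12 and picks Uptown; North Co. would get 9.
- Loc3: South Co. compares 3, 13 and picks Downtown; North Co. would get 0.
- Loc4: South Co. compares 7, 8 and picks Downtown; North Co. would get 12.
Among 5, 9, 0, 12, the best is 12 at Loc4. Subgame-perfect outcome: (Loc4, Downtown) with payoffs (12, 8).
Now find the simultaneous Nash equilibrium.
North Co.'s best replies: Uptown→Loc2; Downtown→Loc1.
South Co.'s best replies: Loc1→Uptown; Loc2→Uptown; Loc3→Downtown; Loc4→Downtown.
Only (Loc2, Uptown) has each player best-responding; Nash payoffs (9, 15).
North Co.'s commitment gain: 12 − 9 = 3.

3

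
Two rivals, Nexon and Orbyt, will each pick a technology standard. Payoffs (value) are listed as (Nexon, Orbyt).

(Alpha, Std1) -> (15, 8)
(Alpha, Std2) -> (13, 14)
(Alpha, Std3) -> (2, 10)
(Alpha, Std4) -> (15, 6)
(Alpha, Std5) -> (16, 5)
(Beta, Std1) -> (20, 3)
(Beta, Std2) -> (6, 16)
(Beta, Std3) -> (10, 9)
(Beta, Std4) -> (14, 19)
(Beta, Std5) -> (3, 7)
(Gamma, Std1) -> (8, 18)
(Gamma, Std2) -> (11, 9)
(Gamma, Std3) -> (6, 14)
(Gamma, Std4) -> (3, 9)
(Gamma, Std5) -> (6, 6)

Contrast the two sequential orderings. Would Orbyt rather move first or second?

second

If Nexon leads: Orbyt's best replies are Alpha→Std2, Beta→Std4, Gamma→Std1; Nexon's induced payoffs 13, 14, 8; outcome (Beta, Std4), payoffs (14, 19).
If Orbyt leads: Nexon's best replies are Std1→Beta, Std2→Alpha, Std3→Beta, Std4→Alpha, Std5→Alpha; Orbyt's induced payoffs 3, 14, 9, 6, 5; outcome (Alpha, Std2), payoffs (13, 14).
Orbyt gets 14 moving first and 19 moving second, so Orbyt prefers to move second.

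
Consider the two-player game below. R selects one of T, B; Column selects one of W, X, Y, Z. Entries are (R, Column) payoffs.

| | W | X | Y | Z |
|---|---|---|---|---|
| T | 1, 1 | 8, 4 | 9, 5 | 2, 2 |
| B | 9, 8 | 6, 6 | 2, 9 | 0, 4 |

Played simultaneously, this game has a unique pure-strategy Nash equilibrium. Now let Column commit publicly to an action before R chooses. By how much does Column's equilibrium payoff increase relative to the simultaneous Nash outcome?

3

Backward induction with Column moving first.
- W: R compares 1, 9 and picks B; Column would get 8.
- X: R compares 8, 6 and picks T; Column would get 4.
- Y: R compares 9, 2 and picks T; Column would get 5.
- Z: R compares 2, 0 and picks T; Column would get 2.
Maximizing over 8, 4, 5, 2, Column chooses W. Subgame-perfect outcome: (B, W) with payoffs (9, 8).
For the simultaneous game, intersect best replies.
R's best replies: W→B; X→T; Y→T; Z→T.
Column's best replies: T→Y; B→Y.
The unique mutual best reply is (T, Y), giving (9, 5).
Column's commitment gain: 8 − 5 = 3.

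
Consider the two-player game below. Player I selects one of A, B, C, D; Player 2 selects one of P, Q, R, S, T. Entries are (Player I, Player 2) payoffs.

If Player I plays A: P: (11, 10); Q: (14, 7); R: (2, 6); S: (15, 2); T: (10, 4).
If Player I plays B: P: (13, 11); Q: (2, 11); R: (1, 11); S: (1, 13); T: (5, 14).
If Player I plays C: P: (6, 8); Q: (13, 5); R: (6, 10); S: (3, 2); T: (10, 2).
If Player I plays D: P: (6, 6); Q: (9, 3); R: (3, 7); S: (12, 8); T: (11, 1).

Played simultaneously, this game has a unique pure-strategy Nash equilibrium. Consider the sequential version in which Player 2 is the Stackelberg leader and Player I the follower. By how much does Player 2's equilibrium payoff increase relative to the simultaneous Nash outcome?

1

Player I best-responds to each possible Player 2 move:
- P → Player I plays B (best of 11, 13, 6, 6); Player 2 gets 11.
- Q → Player I plays A (best of 14, 2, 13, 9); Player 2 gets 7.
- R → Player I plays C (best of 2, 1, 6, 3); Player 2 gets 10.
- S → Player I plays A (best of 15, 1, 3, 12); Player 2 gets 2.
- T → Player I plays D (best of 10, 5, 10, 11); Player 2 gets 1.
Maximizing over 11, 7, 10, 2, 1, Player 2 chooses P. Subgame-perfect outcome: (B, P) with payoffs (13, 11).
Now find the simultaneous Nash equilibrium.
Player I's best replies: P→B; Q→A; R→C; S→A; T→D.
Player 2's best replies: A→P; B→T; C→R; D→S.
The unique mutual best reply is (C, R), giving (6, 10).
Player 2's commitment gain: 11 − 10 = 1.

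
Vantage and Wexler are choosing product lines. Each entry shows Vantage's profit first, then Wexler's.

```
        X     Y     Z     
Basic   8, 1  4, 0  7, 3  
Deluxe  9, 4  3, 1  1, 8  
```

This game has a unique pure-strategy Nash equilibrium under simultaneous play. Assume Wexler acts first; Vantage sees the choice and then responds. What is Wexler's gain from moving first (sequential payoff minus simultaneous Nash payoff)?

1

Vantage best-responds to each possible Wexler move:
- X: BR = Deluxe, leader payoff 4.
- Y: BR = Basic, leader payoff 0.
- Z: BR = Basic, leader payoff 3.
Maximizing over 4, 0, 3, Wexler chooses X. Subgame-perfect outcome: (Deluxe, X) with payoffs (9, 4).
Under simultaneous play:
Vantage's best replies: X→Deluxe; Y→Basic; Z→Basic.
Wexler's best replies: Basic→Z; Deluxe→Z.
Only (Basic, Z) has each player best-responding; Nash payoffs (7, 3).
Wexler's commitment gain: 4 − 3 = 1.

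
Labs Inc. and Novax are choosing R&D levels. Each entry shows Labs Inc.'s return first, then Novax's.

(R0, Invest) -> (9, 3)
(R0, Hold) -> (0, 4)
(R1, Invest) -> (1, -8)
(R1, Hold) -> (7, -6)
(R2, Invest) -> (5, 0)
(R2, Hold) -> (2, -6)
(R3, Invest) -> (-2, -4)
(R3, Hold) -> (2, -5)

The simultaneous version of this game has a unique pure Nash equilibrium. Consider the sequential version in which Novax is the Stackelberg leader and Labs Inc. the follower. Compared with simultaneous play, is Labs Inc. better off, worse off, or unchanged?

better off

Backward induction with Novax moving first.
- Invest: BR = R0, leader payoff 3.
- Hold: BR = R1, leader payoff -6.
Maximizing over 3, -6, Novax chooses Invest. Subgame-perfect outcome: (R0, Invest) with payoffs (9, 3).
Now find the simultaneous Nash equilibrium.
Labs Inc.'s best replies: Invest→R0; Hold→R1.
Novax's best replies: R0→Hold; R1→Hold; R2→Invest; R3→Invest.
The unique mutual best reply is (R1, Hold), giving (7, -6).
Labs Inc. earns 9 sequentially versus 7 at the Nash outcome: better off.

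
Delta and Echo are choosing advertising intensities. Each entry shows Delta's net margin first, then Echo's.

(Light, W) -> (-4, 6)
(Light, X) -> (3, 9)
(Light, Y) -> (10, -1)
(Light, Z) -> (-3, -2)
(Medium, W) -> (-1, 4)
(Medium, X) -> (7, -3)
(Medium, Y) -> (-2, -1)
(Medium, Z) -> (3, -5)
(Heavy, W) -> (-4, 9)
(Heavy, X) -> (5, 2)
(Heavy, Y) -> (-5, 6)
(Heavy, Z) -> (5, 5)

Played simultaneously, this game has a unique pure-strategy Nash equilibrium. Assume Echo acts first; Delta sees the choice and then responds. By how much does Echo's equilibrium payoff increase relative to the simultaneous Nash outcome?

1

Backward induction with Echo moving first.
- W → Delta plays Medium (best of -4, -1, -4); Echo gets 4.
- X → Delta plays Medium (best of 3, 7, 5); Echo gets -3.
- Y → Delta plays Light (best of 10, -2, -5); Echo gets -1.
- Z → Delta plays Heavy (best of -3, 3, 5); Echo gets 5.
Maximizing over 4, -3, -1, 5, Echo chooses Z. Subgame-perfect outcome: (Heavy, Z) with payoffs (5, 5).
For the simultaneous game, intersect best replies.
Delta's best replies: W→Medium; X→Medium; Y→Light; Z→Heavy.
Echo's best replies: Light→X; Medium→W; Heavy→W.
Only (Medium, W) has each player best-responding; Nash payoffs (-1, 4).
Echo's commitment gain: 5 − 4 = 1.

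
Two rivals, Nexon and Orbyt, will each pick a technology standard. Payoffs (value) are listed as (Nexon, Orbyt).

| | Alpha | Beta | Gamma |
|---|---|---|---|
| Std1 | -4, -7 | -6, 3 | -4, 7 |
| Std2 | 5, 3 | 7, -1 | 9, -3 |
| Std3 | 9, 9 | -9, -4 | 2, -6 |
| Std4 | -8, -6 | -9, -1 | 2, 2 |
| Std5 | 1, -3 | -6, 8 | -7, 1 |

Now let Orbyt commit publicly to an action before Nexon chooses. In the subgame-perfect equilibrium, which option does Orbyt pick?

Alpha

Nexon best-responds to each possible Orbyt move:
- Alpha: Nexon compares -4, 5, 9, -8, 1 and picks Std3; Orbyt would get 9.
- Beta: Nexon compares -6, 7, -9, -9, -6 and picks Std2; Orbyt would get -1.
- Gamma: Nexon compares -4, 9, 2, 2, -7 and picks Std2; Orbyt would get -3.
Orbyt's induced payoffs are 9, -1, -3, so Orbyt commits to Alpha. Subgame-perfect outcome: (Std3, Alpha) with payoffs (9, 9).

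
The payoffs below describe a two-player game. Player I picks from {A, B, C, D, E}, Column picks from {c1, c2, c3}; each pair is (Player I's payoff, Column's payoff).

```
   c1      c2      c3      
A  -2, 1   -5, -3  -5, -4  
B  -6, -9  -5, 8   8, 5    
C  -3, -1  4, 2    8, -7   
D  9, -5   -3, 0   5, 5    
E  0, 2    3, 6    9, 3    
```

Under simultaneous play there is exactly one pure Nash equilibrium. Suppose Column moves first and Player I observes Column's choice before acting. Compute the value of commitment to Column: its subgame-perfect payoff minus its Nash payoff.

1

Work backward from Player I's decision.
- c1 → Player I plays D (best of -2, -6, -3, 9, 0); Column gets -5.
- c2 → Player I plays C (best of -5, -5, 4, -3, 3); Column gets 2.
- c3 → Player I plays E (best of -5, 8, 8, 5, 9); Column gets 3.
Among -5, 2, 3, the best is 3 at c3. Subgame-perfect outcome: (E, c3) with payoffs (9, 3).
Now find the simultaneous Nash equilibrium.
Player I's best replies: c1→D; c2→C; c3→E.
Column's best replies: A→c1; B→c2; C→c2; D→c3; E→c2.
The unique mutual best reply is (C, c2), giving (4, 2).
Column's commitment gain: 3 − 2 = 1.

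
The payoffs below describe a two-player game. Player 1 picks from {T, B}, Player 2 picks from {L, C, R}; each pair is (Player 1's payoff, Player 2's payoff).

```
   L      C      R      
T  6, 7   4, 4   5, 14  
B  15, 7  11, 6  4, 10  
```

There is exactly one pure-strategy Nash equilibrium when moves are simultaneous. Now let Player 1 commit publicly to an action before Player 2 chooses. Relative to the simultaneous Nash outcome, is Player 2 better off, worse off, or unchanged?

Solve by backward induction (Player 1 leads).
- T: Player 2 compares 7, 4, 14 and picks R; Player 1 would get 5.
- B: Player 2 compares 7, 6, 10 and picks R; Player 1 would get 4.
Maximizing over 5, 4, Player 1 chooses T. Subgame-perfect outcome: (T, R) with payoffs (5, 14).
Under simultaneous play:
Player 1's best replies: L→B; C→B; R→T.
Player 2's best replies: T→R; B→R.
Only (T, R) has each player best-responding; Nash payoffs (5, 14).
Player 2 earns 14 sequentially versus 14 at the Nash outcome: unchanged.

unchanged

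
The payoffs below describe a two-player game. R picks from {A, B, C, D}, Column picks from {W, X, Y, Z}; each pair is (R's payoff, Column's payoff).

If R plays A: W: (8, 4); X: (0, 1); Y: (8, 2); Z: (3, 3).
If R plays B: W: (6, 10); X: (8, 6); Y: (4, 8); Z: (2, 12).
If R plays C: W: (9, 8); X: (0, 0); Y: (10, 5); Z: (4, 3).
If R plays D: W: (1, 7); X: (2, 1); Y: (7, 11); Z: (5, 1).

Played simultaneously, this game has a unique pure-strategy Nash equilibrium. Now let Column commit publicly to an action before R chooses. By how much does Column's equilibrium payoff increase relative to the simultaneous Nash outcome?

0

Work backward from R's decision.
- W → R plays C (best of 8, 6, 9, 1); Column gets 8.
- X → R plays B (best of 0, 8, 0, 2); Column gets 6.
- Y → R plays C (best of 8, 4, 10, 7); Column gets 5.
- Z → R plays D (best of 3, 2, 4, 5); Column gets 1.
Among 8, 6, 5, 1, the best is 8 at W. Subgame-perfect outcome: (C, W) with payoffs (9, 8).
Under simultaneous play:
R's best replies: W→C; X→B; Y→C; Z→D.
Column's best replies: A→W; B→Z; C→W; D→Y.
Only (C, W) has each player best-responding; Nash payoffs (9, 8).
Column's commitment gain: 8 − 8 = 0.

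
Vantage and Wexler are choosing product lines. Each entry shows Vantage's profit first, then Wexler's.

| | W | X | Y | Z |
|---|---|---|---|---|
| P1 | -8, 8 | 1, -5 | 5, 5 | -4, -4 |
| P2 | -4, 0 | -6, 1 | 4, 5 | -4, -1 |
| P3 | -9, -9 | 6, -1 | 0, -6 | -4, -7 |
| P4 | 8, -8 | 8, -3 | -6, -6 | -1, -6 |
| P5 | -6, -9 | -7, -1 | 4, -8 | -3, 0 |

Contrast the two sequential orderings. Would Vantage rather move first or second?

If Vantage leads: Wexler's best replies are P1→W, P2→Y, P3→X, P4→X, P5→Z; Vantage's induced payoffs -8, 4, 6, 8, -3; outcome (P4, X), payoffs (8, -3).
If Wexler leads: Vantage's best replies are W→P4, X→P4, Y→P1, Z→P4; Wexler's induced payoffs -8, -3, 5, -6; outcome (P1, Y), payoffs (5, 5).
Vantage gets 8 moving first and 5 moving second, so Vantage prefers to move first.

first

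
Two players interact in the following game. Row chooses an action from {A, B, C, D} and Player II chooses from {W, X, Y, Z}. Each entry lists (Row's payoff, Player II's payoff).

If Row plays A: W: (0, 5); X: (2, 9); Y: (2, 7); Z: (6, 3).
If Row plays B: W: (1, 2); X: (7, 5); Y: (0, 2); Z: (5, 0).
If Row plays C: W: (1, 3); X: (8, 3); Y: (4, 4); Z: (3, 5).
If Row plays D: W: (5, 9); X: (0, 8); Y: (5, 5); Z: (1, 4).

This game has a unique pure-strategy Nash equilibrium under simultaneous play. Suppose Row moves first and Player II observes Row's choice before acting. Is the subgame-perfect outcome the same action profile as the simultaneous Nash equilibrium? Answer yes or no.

no

Player II best-responds to each possible Row move:
- A: Player II compares 5, 9, 7, 3 and picks X; Row would get 2.
- B: Player II compares 2, 5, 2, 0 and picks X; Row would get 7.
- C: Player II compares 3, 3, 4, 5 and picks Z; Row would get 3.
- D: Player II compares 9, 8, 5, 4 and picks W; Row would get 5.
Among 2, 7, 3, 5, the best is 7 at B. Subgame-perfect outcome: (B, X) with payoffs (7, 5).
For the simultaneous game, intersect best replies.
Row's best replies: W→D; X→C; Y→D; Z→A.
Player II's best replies: A→X; B→X; C→Z; D→W.
The unique mutual best reply is (D, W), giving (5, 9).
Sequential outcome (B, X) differs from the Nash profile (D, W).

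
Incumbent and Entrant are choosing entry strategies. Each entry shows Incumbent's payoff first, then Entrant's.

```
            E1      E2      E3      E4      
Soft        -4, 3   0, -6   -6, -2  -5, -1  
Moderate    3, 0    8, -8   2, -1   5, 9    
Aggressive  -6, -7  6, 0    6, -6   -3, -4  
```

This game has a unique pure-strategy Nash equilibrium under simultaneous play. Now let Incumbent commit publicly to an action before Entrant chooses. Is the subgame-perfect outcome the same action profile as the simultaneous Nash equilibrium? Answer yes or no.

no

Solve by backward induction (Incumbent leads).
- Soft: Entrant compares 3, -6, -2, -1 and picks E1; Incumbent would get -4.
- Moderate: Entrant compares 0, -8, -1, 9 and picks E4; Incumbent would get 5.
- Aggressive: Entrant compares -7, 0, -6, -4 and picks E2; Incumbent would get 6.
Incumbent's induced payoffs are -4, 5, 6, so Incumbent commits to Aggressive. Subgame-perfect outcome: (Aggressive, E2) with payoffs (6, 0).
Under simultaneous play:
Incumbent's best replies: E1→Moderate; E2→Moderate; E3→Aggressive; E4→Moderate.
Entrant's best replies: Soft→E1; Moderate→E4; Aggressive→E2.
The unique mutual best reply is (Moderate, E4), giving (5, 9).
Sequential outcome (Aggressive, E2) differs from the Nash profile (Moderate, E4).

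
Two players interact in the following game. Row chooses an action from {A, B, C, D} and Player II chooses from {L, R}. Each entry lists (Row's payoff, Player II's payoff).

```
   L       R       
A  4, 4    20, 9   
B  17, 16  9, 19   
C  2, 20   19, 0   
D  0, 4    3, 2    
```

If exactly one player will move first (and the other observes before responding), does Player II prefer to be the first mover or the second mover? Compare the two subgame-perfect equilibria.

first

If Row leads: Player II's best replies are A→R, B→R, C→L, D→L; Row's induced payoffs 20, 9, 2, 0; outcome (A, R), payoffs (20, 9).
If Player II leads: Row's best replies are L→B, R→A; Player II's induced payoffs 16, 9; outcome (B, L), payoffs (17, 16).
Player II gets 16 moving first and 9 moving second, so Player II prefers to move first.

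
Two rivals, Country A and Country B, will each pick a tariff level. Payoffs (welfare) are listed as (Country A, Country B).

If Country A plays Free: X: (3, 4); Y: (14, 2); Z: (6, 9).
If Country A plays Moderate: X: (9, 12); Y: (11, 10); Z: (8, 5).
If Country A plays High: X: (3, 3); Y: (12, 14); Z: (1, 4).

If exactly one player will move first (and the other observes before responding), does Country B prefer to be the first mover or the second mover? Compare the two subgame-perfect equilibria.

second

If Country A leads: Country B's best replies are Free→Z, Moderate→X, High→Y; Country A's induced payoffs 6, 9, 12; outcome (High, Y), payoffs (12, 14).
If Country B leads: Country A's best replies are X→Moderate, Y→Free, Z→Moderate; Country B's induced payoffs 12, 2, 5; outcome (Moderate, X), payoffs (9, 12).
Country B gets 12 moving first and 14 moving second, so Country B prefers to move second.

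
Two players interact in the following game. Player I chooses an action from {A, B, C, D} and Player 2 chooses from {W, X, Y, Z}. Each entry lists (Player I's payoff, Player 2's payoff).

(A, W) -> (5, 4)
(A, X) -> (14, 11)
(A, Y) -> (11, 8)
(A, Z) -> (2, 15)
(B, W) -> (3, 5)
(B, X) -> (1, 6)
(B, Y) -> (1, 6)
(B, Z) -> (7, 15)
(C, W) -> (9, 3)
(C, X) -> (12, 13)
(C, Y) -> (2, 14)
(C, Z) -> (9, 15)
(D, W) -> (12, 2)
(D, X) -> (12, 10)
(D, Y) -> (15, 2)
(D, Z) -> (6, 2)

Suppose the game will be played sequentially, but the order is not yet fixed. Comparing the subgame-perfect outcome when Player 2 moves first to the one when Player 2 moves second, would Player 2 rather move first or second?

first

If Player I leads: Player 2's best replies are A→Z, B→Z, C→Z, D→X; Player I's induced payoffs 2, 7, 9, 12; outcome (D, X), payoffs (12, 10).
If Player 2 leads: Player I's best replies are W→D, X→A, Y→D, Z→C; Player 2's induced payoffs 2, 11, 2, 15; outcome (C, Z), payoffs (9, 15).
Player 2 gets 15 moving first and 10 moving second, so Player 2 prefers to move first.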